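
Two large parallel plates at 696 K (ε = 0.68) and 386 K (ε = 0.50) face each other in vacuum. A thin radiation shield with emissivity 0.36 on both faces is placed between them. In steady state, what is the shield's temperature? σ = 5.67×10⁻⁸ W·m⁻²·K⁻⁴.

T_s ≈ 608 K

In steady state the net flux on the hot side equals that on the cold side.
σ(T₁⁴−T_s⁴)/D₁ = σ(T_s⁴−T₂⁴)/D₂, with D₁ = 1/ε₁+1/ε_s−1 = 3.248, D₂ = 1/ε_s+1/ε₂−1 = 3.778.
Solve for T_s⁴: T_s⁴ = (D₂·T₁⁴ + D₁·T₂⁴)/(D₁+D₂) = 1.364×10¹¹ K⁴.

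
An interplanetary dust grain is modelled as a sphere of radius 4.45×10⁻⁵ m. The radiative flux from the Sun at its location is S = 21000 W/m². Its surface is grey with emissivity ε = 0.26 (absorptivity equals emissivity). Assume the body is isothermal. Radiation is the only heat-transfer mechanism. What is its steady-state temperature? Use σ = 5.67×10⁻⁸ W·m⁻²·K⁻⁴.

T ≈ 552 K

At equilibrium, absorbed power = emitted power.
Absorbing cross-section = πr² = 6.221×10⁻⁹ m²; emitting surface = 4πr² = 2.488×10⁻⁸ m² (ratio 4).
εS·A_cross = εσ·A_surf·T⁴  ⇒  T⁴ = S/(4σ)   (ε cancels).
T⁴ = 21000/(4·5.67×10⁻⁸) = 9.259×10¹⁰ K⁴.
T = (9.259×10¹⁰)^(1/4).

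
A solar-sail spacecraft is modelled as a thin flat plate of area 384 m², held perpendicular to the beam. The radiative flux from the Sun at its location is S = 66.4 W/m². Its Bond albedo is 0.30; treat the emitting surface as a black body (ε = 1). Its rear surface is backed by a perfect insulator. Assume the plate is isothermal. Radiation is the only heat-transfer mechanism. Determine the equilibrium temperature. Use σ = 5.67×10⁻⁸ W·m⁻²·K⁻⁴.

T ≈ 169 K

At equilibrium, absorbed power = emitted power.
Absorbing cross-section = A = 384.0 m²; emitting surface = A = 384.0 m² (ratio 1).
(1−a)S·A_cross = εσ·A_surf·T⁴  ⇒  T⁴ = (1−a)S/(1σ).
T⁴ = 0.700·66.4/(1·5.67×10⁻⁸) = 8.198×10⁸ K⁴.
T = (8.198×10⁸)^(1/4).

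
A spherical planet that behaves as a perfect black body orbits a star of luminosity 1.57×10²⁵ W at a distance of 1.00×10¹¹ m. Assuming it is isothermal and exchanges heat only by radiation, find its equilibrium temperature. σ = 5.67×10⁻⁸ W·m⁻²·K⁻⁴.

First find the stellar flux at distance d: S = L/(4πd²) = 1.57×10²⁵/(4π·(1.00×10¹¹)²) = 124.9 W/m².
For an isothermal sphere, absorbed (1−a)S·πr² = emitted σ·4πr²·T⁴, so T⁴ = (1−a)S/(4σ).
T⁴ = 1.00·124.9/(4·5.67×10⁻⁸) = 5.509×10⁸ K⁴.

T ≈ 153 K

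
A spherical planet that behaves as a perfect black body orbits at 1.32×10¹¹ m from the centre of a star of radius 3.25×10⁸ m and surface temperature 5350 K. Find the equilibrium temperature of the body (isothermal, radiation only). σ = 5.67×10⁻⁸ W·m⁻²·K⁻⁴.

The star's surface emits σT_*⁴; at distance d the flux is S = σT_*⁴(R_*/d)².
S = 5.67×10⁻⁸·(5350)⁴·(3.25×10⁸/1.32×10¹¹)² = 281.6 W/m².
For an isothermal sphere T⁴ = (1−a)S/(4σ) = 1.242×10⁹ K⁴.

T ≈ 188 K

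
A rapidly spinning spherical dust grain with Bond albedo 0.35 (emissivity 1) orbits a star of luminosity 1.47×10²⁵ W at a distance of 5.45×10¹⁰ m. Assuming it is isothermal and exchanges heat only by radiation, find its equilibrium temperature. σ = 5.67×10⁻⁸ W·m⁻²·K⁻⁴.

First find the stellar flux at distance d: S = L/(4πd²) = 1.47×10²⁵/(4π·(5.45×10¹⁰)²) = 393.8 W/m².
For an isothermal sphere, absorbed (1−a)S·πr² = emitted σ·4πr²·T⁴, so T⁴ = (1−a)S/(4σ).
T⁴ = 0.650·393.8/(4·5.67×10⁻⁸) = 1.129×10⁹ K⁴.

T ≈ 183 K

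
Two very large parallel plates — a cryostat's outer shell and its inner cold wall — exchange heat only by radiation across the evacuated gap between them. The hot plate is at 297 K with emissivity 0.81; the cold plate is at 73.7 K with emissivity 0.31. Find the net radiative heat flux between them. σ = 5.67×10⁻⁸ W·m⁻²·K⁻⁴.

q ≈ 127 W/m²

For two infinite grey parallel plates, q = σ(T₁⁴ − T₂⁴)/(1/ε₁ + 1/ε₂ − 1).
T₁⁴ − T₂⁴ = 7.781×10⁹ − 2.950×10⁷ = 7.751×10⁹ K⁴.
1/ε₁ + 1/ε₂ − 1 = 1.235 + 3.226 − 1 = 3.460.
q = 5.67×10⁻⁸ × 7.751×10⁹ / 3.460.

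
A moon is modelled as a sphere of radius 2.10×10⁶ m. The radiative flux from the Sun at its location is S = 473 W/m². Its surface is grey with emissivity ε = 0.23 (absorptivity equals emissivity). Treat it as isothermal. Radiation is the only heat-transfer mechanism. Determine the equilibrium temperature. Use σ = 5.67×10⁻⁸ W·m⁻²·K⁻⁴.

At equilibrium, absorbed power = emitted power.
Absorbing cross-section = πr² = 1.385×10¹³ m²; emitting surface = 4πr² = 5.542×10¹³ m² (ratio 4).
εS·A_cross = εσ·A_surf·T⁴  ⇒  T⁴ = S/(4σ)   (ε cancels).
T⁴ = 473/(4·5.67×10⁻⁸) = 2.086×10⁹ K⁴.
T = (2.086×10⁹)^(1/4).

T ≈ 214 K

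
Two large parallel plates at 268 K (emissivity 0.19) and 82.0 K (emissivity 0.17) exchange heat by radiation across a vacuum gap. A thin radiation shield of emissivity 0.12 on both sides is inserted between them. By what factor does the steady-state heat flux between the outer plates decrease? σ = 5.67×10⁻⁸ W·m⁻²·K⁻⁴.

factor ≈ 2.54

Without shield: q₀ = σΔ(T⁴)/(1/ε₁+1/ε₂−1) with denominator 10.15.
With shield the two gaps are in series; the resistances add: (1/ε₁+1/ε_s−1)+(1/ε_s+1/ε₂−1) = 12.60+13.22 = 25.81.
Heat-flux ratio q₀/q = 25.81/10.15.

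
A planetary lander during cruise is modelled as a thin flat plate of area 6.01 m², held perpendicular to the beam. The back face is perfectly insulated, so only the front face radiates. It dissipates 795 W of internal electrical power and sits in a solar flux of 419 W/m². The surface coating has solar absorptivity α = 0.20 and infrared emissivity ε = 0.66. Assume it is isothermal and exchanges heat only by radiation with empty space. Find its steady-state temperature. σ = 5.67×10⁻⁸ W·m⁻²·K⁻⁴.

At steady state, absorbed solar power + internal power = radiated power.
Absorbed: α·S·A_cross = 0.20·419·6.010 = 503.6 W (cross-section A).
Total input = 503.6 + 795 = 1299 W.
Radiated: εσ·A_surf·T⁴ with A_surf = A = 6.010 m².
T⁴ = 1299/(0.66·5.67×10⁻⁸·6.010) = 5.774×10⁹ K⁴.

T ≈ 276 K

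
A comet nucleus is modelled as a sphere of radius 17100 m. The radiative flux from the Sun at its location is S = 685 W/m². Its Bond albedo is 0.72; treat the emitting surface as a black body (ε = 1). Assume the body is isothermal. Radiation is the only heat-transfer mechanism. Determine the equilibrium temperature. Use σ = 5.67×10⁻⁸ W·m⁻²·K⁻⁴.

At equilibrium, absorbed power = emitted power.
Absorbing cross-section = πr² = 9.186×10⁸ m²; emitting surface = 4πr² = 3.675×10⁹ m² (ratio 4).
(1−a)S·A_cross = εσ·A_surf·T⁴  ⇒  T⁴ = (1−a)S/(4σ).
T⁴ = 0.280·685/(4·5.67×10⁻⁸) = 8.457×10⁸ K⁴.
T = (8.457×10⁸)^(1/4).

T ≈ 171 K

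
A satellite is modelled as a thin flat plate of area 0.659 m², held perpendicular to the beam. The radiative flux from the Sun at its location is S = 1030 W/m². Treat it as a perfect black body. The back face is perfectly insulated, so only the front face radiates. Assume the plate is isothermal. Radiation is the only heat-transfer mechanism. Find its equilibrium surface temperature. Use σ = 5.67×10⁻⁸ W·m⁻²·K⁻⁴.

T ≈ 367 K

At equilibrium, absorbed power = emitted power.
Absorbing cross-section = A = 0.6590 m²; emitting surface = A = 0.6590 m² (ratio 1).
S·A_cross = εσ·A_surf·T⁴  ⇒  T⁴ = S/(1σ).
T⁴ = 1.00·1030/(1·5.67×10⁻⁸) = 1.817×10¹⁰ K⁴.
T = (1.817×10¹⁰)^(1/4).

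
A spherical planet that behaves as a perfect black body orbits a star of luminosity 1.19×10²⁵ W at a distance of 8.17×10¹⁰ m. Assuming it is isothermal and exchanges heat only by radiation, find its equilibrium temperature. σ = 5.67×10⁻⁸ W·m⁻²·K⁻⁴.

First find the stellar flux at distance d: S = L/(4πd²) = 1.19×10²⁵/(4π·(8.17×10¹⁰)²) = 141.9 W/m².
For an isothermal sphere, absorbed (1−a)S·πr² = emitted σ·4πr²·T⁴, so T⁴ = (1−a)S/(4σ).
T⁴ = 1.00·141.9/(4·5.67×10⁻⁸) = 6.255×10⁸ K⁴.

T ≈ 158 K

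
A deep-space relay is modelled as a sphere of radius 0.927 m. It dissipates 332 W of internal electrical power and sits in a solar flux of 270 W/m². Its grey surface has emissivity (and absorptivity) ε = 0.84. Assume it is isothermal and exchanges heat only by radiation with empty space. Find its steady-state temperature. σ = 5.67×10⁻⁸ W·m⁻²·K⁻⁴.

T ≈ 207 K

At steady state, absorbed solar power + internal power = radiated power.
Absorbed: α·S·A_cross = 0.84·270·2.700 = 612.3 W (cross-section πr²).
Total input = 612.3 + 332 = 944.3 W.
Radiated: εσ·A_surf·T⁴ with A_surf = 4πr² = 10.80 m².
T⁴ = 944.3/(0.84·5.67×10⁻⁸·10.80) = 1.836×10⁹ K⁴.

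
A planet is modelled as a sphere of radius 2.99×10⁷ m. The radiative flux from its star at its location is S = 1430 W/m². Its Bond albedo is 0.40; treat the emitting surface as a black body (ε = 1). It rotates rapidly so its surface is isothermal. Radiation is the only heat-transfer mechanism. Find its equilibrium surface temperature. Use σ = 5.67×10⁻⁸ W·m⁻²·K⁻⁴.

T ≈ 248 K

At equilibrium, absorbed power = emitted power.
Absorbing cross-section = πr² = 2.809×10¹⁵ m²; emitting surface = 4πr² = 1.123×10¹⁶ m² (ratio 4).
(1−a)S·A_cross = εσ·A_surf·T⁴  ⇒  T⁴ = (1−a)S/(4σ).
T⁴ = 0.600·1430/(4·5.67×10⁻⁸) = 3.783×10⁹ K⁴.
T = (3.783×10⁹)^(1/4).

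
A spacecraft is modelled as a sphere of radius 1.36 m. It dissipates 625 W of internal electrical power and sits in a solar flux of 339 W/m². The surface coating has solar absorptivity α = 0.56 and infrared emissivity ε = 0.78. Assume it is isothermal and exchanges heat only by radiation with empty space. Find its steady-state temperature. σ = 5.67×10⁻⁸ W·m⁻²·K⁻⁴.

At steady state, absorbed solar power + internal power = radiated power.
Absorbed: α·S·A_cross = 0.56·339·5.811 = 1103 W (cross-section πr²).
Total input = 1103 + 625 = 1728 W.
Radiated: εσ·A_surf·T⁴ with A_surf = 4πr² = 23.24 m².
T⁴ = 1728/(0.78·5.67×10⁻⁸·23.24) = 1.681×10⁹ K⁴.

T ≈ 202 K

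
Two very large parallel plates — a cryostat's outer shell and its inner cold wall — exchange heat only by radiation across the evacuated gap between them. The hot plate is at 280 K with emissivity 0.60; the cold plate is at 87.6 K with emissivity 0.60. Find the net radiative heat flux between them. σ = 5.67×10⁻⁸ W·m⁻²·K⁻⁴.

For two infinite grey parallel plates, q = σ(T₁⁴ − T₂⁴)/(1/ε₁ + 1/ε₂ − 1).
T₁⁴ − T₂⁴ = 6.147×10⁹ − 5.889×10⁷ = 6.088×10⁹ K⁴.
1/ε₁ + 1/ε₂ − 1 = 1.667 + 1.667 − 1 = 2.333.
q = 5.67×10⁻⁸ × 6.088×10⁹ / 2.333.

q ≈ 148 W/m²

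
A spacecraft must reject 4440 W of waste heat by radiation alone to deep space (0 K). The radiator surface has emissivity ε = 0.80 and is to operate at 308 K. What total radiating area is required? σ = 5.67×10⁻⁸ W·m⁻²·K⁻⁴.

A ≈ 10.9 m²

P = εσA T⁴ ⇒ A = P/(εσT⁴).
T⁴ = 8.999×10⁹ K⁴.
A = 4440/(0.80 × 5.67×10⁻⁸ × 8.999×10⁹).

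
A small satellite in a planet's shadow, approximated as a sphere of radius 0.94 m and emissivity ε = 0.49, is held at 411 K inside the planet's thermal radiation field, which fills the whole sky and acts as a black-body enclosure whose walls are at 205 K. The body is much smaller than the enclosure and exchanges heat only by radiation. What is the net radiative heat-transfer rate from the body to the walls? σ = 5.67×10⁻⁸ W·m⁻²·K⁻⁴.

For a small grey body in a large enclosure: P_net = εσA(T_body⁴ − T_wall⁴).
A = 4πr² = 11.10 m²; T_body⁴ − T_wall⁴ = 2.853×10¹⁰ − 1.766×10⁹ = 2.677×10¹⁰ K⁴.
|P_net| = 0.49·5.67×10⁻⁸·11.10·2.677×10¹⁰.

P_net ≈ 8260 W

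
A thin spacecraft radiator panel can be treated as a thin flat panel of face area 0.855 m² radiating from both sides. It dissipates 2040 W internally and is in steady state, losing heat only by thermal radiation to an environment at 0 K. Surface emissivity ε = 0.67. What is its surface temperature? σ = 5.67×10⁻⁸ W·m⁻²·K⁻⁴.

T ≈ 421 K

Steady state: internal power = radiated power, P = εσA T⁴.
Radiating area A = 2·0.855 = 1.710 m².
T⁴ = P/(εσA) = 2040/(0.67·5.67×10⁻⁸·1.710) = 3.140×10¹⁰ K⁴.
T = (3.140×10¹⁰)^(1/4).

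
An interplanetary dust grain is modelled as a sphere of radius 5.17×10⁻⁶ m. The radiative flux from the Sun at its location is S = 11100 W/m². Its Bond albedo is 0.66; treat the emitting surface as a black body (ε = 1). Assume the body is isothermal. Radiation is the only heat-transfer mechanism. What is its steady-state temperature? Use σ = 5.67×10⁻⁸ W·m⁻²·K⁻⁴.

T ≈ 359 K

At equilibrium, absorbed power = emitted power.
Absorbing cross-section = πr² = 8.397×10⁻¹¹ m²; emitting surface = 4πr² = 3.359×10⁻¹⁰ m² (ratio 4).
(1−a)S·A_cross = εσ·A_surf·T⁴  ⇒  T⁴ = (1−a)S/(4σ).
T⁴ = 0.340·11100/(4·5.67×10⁻⁸) = 1.664×10¹⁰ K⁴.
T = (1.664×10¹⁰)^(1/4).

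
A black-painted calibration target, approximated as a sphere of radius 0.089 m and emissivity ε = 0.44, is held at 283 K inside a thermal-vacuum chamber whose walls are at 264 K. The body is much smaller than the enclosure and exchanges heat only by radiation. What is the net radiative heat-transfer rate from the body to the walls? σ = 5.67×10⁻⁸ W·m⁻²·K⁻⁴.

P_net ≈ 3.87 W

For a small grey body in a large enclosure: P_net = εσA(T_body⁴ − T_wall⁴).
A = 4πr² = 0.09954 m²; T_body⁴ − T_wall⁴ = 6.414×10⁹ − 4.858×10⁹ = 1.557×10⁹ K⁴.
|P_net| = 0.44·5.67×10⁻⁸·0.09954·1.557×10⁹.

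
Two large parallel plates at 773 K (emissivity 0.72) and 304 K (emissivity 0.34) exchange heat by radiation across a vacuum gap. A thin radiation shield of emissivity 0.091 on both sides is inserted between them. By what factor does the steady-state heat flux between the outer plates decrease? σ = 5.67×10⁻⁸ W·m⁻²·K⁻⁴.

factor ≈ 7.30

Without shield: q₀ = σΔ(T⁴)/(1/ε₁+1/ε₂−1) with denominator 3.330.
With shield the two gaps are in series; the resistances add: (1/ε₁+1/ε_s−1)+(1/ε_s+1/ε₂−1) = 11.38+12.93 = 24.31.
Heat-flux ratio q₀/q = 24.31/3.330.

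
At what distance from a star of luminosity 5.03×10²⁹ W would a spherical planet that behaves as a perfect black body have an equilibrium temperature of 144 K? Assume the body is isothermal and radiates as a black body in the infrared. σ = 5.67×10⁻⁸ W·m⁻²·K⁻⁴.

d ≈ 2.03×10¹³ m

For an isothermal black-emitting sphere, (1−a)S·πr² = σ·4πr²·T⁴ ⇒ S = 4σT⁴/(1−a).
S = 4·5.67×10⁻⁸·(144)⁴/1.00 = 97.52 W/m².
Flux falls as S = L/(4πd²), so d = √(L/(4πS)) = √(5.03×10²⁹/(4π·97.52)).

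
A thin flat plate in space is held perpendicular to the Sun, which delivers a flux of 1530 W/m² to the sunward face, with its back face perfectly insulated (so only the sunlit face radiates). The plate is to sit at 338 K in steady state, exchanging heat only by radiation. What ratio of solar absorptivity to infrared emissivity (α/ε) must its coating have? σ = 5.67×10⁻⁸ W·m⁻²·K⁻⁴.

α/ε ≈ 0.484

Balance: αS·A = εσ·1A·T⁴ ⇒ α/ε = σT⁴/S.
α/ε = 5.67×10⁻⁸·(338)⁴/1530 = 5.67×10⁻⁸·1.305×10¹⁰/1530.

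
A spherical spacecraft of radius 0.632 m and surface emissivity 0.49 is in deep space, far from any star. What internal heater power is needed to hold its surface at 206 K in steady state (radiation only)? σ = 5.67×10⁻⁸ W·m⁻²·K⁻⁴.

P ≈ 251 W

P = εσ·4πr²·T⁴.
4πr² = 5.019 m²; T⁴ = 1.801×10⁹ K⁴.
P = 0.49·5.67×10⁻⁸·5.019·1.801×10⁹.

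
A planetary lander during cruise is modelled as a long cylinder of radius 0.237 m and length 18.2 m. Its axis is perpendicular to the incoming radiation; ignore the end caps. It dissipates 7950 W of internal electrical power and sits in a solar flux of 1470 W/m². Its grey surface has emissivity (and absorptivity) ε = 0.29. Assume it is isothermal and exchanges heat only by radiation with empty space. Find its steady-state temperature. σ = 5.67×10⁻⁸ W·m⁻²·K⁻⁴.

T ≈ 402 K

At steady state, absorbed solar power + internal power = radiated power.
Absorbed: α·S·A_cross = 0.29·1470·8.627 = 3678 W (cross-section 2rL).
Total input = 3678 + 7950 = 11630 W.
Radiated: εσ·A_surf·T⁴ with A_surf = 2πrL = 27.10 m².
T⁴ = 11630/(0.29·5.67×10⁻⁸·27.10) = 2.609×10¹⁰ K⁴.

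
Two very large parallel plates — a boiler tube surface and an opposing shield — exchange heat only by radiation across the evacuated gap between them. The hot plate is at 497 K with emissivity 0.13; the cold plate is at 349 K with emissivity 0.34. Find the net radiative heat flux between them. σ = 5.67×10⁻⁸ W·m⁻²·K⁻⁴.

q ≈ 272 W/m²

For two infinite grey parallel plates, q = σ(T₁⁴ − T₂⁴)/(1/ε₁ + 1/ε₂ − 1).
T₁⁴ − T₂⁴ = 6.101×10¹⁰ − 1.484×10¹⁰ = 4.618×10¹⁰ K⁴.
1/ε₁ + 1/ε₂ − 1 = 7.692 + 2.941 − 1 = 9.633.
q = 5.67×10⁻⁸ × 4.618×10¹⁰ / 9.633.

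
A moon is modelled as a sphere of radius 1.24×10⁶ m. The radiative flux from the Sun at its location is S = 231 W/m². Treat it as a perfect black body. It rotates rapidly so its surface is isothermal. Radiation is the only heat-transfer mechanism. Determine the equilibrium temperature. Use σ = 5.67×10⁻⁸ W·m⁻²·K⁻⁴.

T ≈ 179 K

At equilibrium, absorbed power = emitted power.
Absorbing cross-section = πr² = 4.831×10¹² m²; emitting surface = 4πr² = 1.932×10¹³ m² (ratio 4).
S·A_cross = εσ·A_surf·T⁴  ⇒  T⁴ = S/(4σ).
T⁴ = 1.00·231/(4·5.67×10⁻⁸) = 1.019×10⁹ K⁴.
T = (1.019×10⁹)^(1/4).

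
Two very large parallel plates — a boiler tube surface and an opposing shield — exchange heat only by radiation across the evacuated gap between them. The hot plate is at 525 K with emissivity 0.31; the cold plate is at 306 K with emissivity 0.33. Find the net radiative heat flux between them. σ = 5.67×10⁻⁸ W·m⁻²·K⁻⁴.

q ≈ 725 W/m²

For two infinite grey parallel plates, q = σ(T₁⁴ − T₂⁴)/(1/ε₁ + 1/ε₂ − 1).
T₁⁴ − T₂⁴ = 7.597×10¹⁰ − 8.768×10⁹ = 6.720×10¹⁰ K⁴.
1/ε₁ + 1/ε₂ − 1 = 3.226 + 3.030 − 1 = 5.256.
q = 5.67×10⁻⁸ × 6.720×10¹⁰ / 5.256.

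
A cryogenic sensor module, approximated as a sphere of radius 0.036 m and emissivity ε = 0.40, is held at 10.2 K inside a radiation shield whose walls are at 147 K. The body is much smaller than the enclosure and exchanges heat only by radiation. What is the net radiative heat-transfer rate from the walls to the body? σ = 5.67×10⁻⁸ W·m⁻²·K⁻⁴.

For a small grey body in a large enclosure: P_net = εσA(T_body⁴ − T_wall⁴).
A = 4πr² = 0.01629 m²; T_body⁴ − T_wall⁴ = 10820 − 4.669×10⁸ = -4.669×10⁸ K⁴.
|P_net| = 0.40·5.67×10⁻⁸·0.01629·4.669×10⁸.

P_net ≈ 0.172 W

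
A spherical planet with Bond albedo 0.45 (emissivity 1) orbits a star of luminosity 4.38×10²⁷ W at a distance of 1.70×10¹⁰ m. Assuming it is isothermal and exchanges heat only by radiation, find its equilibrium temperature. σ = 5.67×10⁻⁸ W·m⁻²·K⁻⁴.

T ≈ 1310 K

First find the stellar flux at distance d: S = L/(4πd²) = 4.38×10²⁷/(4π·(1.70×10¹⁰)²) = 1.206×10⁶ W/m².
For an isothermal sphere, absorbed (1−a)S·πr² = emitted σ·4πr²·T⁴, so T⁴ = (1−a)S/(4σ).
T⁴ = 0.550·1.206×10⁶/(4·5.67×10⁻⁸) = 2.925×10¹² K⁴.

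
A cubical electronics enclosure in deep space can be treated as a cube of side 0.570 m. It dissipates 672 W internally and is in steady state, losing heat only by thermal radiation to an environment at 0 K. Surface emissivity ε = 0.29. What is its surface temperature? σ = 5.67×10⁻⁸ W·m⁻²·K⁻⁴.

Steady state: internal power = radiated power, P = εσA T⁴.
Radiating area A = 6L² = 1.949 m².
T⁴ = P/(εσA) = 672/(0.29·5.67×10⁻⁸·1.949) = 2.096×10¹⁰ K⁴.
T = (2.096×10¹⁰)^(1/4).

T ≈ 381 K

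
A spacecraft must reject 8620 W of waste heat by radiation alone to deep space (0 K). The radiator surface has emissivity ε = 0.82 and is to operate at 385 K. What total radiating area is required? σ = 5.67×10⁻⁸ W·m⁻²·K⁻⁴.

P = εσA T⁴ ⇒ A = P/(εσT⁴).
T⁴ = 2.197×10¹⁰ K⁴.
A = 8620/(0.82 × 5.67×10⁻⁸ × 2.197×10¹⁰).

A ≈ 8.44 m²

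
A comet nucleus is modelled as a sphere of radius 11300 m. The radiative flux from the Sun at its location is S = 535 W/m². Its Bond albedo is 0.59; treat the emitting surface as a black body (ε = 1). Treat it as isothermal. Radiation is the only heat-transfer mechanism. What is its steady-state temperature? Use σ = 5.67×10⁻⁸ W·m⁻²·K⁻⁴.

T ≈ 176 K

At equilibrium, absorbed power = emitted power.
Absorbing cross-section = πr² = 4.011×10⁸ m²; emitting surface = 4πr² = 1.605×10⁹ m² (ratio 4).
(1−a)S·A_cross = εσ·A_surf·T⁴  ⇒  T⁴ = (1−a)S/(4σ).
T⁴ = 0.410·535/(4·5.67×10⁻⁸) = 9.672×10⁸ K⁴.
T = (9.672×10⁸)^(1/4).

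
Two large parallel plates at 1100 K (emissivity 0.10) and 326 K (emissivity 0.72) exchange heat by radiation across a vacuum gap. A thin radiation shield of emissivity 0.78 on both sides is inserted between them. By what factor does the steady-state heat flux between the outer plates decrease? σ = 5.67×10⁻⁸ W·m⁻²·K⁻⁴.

Without shield: q₀ = σΔ(T⁴)/(1/ε₁+1/ε₂−1) with denominator 10.39.
With shield the two gaps are in series; the resistances add: (1/ε₁+1/ε_s−1)+(1/ε_s+1/ε₂−1) = 10.28+1.671 = 11.95.
Heat-flux ratio q₀/q = 11.95/10.39.

factor ≈ 1.15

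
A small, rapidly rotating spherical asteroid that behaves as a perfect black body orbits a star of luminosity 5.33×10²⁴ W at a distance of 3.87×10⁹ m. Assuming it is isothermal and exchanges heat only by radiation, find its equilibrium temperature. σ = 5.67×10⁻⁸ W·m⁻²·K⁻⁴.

First find the stellar flux at distance d: S = L/(4πd²) = 5.33×10²⁴/(4π·(3.87×10⁹)²) = 28320 W/m².
For an isothermal sphere, absorbed (1−a)S·πr² = emitted σ·4πr²·T⁴, so T⁴ = (1−a)S/(4σ).
T⁴ = 1.00·28320/(4·5.67×10⁻⁸) = 1.249×10¹¹ K⁴.

T ≈ 594 K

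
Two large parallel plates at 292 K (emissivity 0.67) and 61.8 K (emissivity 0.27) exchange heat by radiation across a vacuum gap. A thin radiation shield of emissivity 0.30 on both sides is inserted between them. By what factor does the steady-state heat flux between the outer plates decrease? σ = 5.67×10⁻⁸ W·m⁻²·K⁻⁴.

factor ≈ 2.35

Without shield: q₀ = σΔ(T⁴)/(1/ε₁+1/ε₂−1) with denominator 4.196.
With shield the two gaps are in series; the resistances add: (1/ε₁+1/ε_s−1)+(1/ε_s+1/ε₂−1) = 3.826+6.037 = 9.863.
Heat-flux ratio q₀/q = 9.863/4.196.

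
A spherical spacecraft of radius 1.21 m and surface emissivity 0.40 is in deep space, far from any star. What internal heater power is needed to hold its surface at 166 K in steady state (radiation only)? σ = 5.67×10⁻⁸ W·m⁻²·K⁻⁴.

P ≈ 317 W

P = εσ·4πr²·T⁴.
4πr² = 18.40 m²; T⁴ = 7.593×10⁸ K⁴.
P = 0.40·5.67×10⁻⁸·18.40·7.593×10⁸.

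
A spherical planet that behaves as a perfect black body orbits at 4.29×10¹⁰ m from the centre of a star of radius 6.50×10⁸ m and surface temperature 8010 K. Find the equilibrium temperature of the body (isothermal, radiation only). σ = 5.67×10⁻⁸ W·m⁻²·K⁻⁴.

T ≈ 697 K

The star's surface emits σT_*⁴; at distance d the flux is S = σT_*⁴(R_*/d)².
S = 5.67×10⁻⁸·(8010)⁴·(6.50×10⁸/4.29×10¹⁰)² = 53580 W/m².
For an isothermal sphere T⁴ = (1−a)S/(4σ) = 2.363×10¹¹ K⁴.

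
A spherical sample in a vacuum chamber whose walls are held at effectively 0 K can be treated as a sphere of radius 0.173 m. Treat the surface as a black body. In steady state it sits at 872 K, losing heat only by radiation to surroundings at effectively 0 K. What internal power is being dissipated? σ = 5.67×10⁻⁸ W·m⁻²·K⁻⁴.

P ≈ 12300 W

Steady state: P = εσA T⁴.
A = 4πr² = 0.3761 m²; T⁴ = (872)⁴ = 5.782×10¹¹ K⁴.
P = 1.0 × 5.67×10⁻⁸ × 0.3761 × 5.782×10¹¹.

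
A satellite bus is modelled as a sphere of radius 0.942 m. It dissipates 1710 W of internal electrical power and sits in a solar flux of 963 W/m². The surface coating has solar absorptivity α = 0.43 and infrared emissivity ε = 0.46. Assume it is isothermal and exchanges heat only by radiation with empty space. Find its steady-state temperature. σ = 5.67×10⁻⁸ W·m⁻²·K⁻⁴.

T ≈ 315 K

At steady state, absorbed solar power + internal power = radiated power.
Absorbed: α·S·A_cross = 0.43·963·2.788 = 1154 W (cross-section πr²).
Total input = 1154 + 1710 = 2864 W.
Radiated: εσ·A_surf·T⁴ with A_surf = 4πr² = 11.15 m².
T⁴ = 2864/(0.46·5.67×10⁻⁸·11.15) = 9.849×10⁹ K⁴.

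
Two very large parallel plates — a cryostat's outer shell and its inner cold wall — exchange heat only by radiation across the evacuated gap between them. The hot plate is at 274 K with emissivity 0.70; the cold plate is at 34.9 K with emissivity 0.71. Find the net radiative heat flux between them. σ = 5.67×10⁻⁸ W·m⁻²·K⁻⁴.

For two infinite grey parallel plates, q = σ(T₁⁴ − T₂⁴)/(1/ε₁ + 1/ε₂ − 1).
T₁⁴ − T₂⁴ = 5.636×10⁹ − 1.484×10⁶ = 5.635×10⁹ K⁴.
1/ε₁ + 1/ε₂ − 1 = 1.429 + 1.408 − 1 = 1.837.
q = 5.67×10⁻⁸ × 5.635×10⁹ / 1.837.

q ≈ 174 W/m²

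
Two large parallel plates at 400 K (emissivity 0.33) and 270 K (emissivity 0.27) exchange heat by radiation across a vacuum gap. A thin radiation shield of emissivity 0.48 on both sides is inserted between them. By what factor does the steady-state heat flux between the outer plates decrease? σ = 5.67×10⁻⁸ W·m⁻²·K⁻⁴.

Without shield: q₀ = σΔ(T⁴)/(1/ε₁+1/ε₂−1) with denominator 5.734.
With shield the two gaps are in series; the resistances add: (1/ε₁+1/ε_s−1)+(1/ε_s+1/ε₂−1) = 4.114+4.787 = 8.901.
Heat-flux ratio q₀/q = 8.901/5.734.

factor ≈ 1.55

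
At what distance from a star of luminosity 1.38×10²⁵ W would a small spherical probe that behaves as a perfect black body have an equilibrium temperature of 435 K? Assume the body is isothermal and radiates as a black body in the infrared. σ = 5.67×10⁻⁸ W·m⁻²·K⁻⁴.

d ≈ 1.16×10¹⁰ m

For an isothermal black-emitting sphere, (1−a)S·πr² = σ·4πr²·T⁴ ⇒ S = 4σT⁴/(1−a).
S = 4·5.67×10⁻⁸·(435)⁴/1.00 = 8121 W/m².
Flux falls as S = L/(4πd²), so d = √(L/(4πS)) = √(1.38×10²⁵/(4π·8121)).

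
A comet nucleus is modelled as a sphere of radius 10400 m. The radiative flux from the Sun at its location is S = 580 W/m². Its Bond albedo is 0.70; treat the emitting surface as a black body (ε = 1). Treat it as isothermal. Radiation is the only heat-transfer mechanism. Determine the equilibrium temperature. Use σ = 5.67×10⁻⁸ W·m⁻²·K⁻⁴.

At equilibrium, absorbed power = emitted power.
Absorbing cross-section = πr² = 3.398×10⁸ m²; emitting surface = 4πr² = 1.359×10⁹ m² (ratio 4).
(1−a)S·A_cross = εσ·A_surf·T⁴  ⇒  T⁴ = (1−a)S/(4σ).
T⁴ = 0.300·580/(4·5.67×10⁻⁸) = 7.672×10⁸ K⁴.
T = (7.672×10⁸)^(1/4).

T ≈ 166 K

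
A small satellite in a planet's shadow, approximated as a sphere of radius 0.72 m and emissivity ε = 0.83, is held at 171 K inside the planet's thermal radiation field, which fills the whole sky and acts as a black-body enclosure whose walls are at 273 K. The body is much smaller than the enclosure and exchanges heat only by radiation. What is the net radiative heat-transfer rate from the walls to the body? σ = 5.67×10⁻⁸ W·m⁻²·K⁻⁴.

P_net ≈ 1440 W

For a small grey body in a large enclosure: P_net = εσA(T_body⁴ − T_wall⁴).
A = 4πr² = 6.514 m²; T_body⁴ − T_wall⁴ = 8.550×10⁸ − 5.555×10⁹ = -4.700×10⁹ K⁴.
|P_net| = 0.83·5.67×10⁻⁸·6.514·4.700×10⁹.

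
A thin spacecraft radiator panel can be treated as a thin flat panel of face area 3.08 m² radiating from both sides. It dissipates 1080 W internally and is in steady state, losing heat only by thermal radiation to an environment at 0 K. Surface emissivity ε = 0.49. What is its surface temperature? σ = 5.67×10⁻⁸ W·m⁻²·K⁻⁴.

Steady state: internal power = radiated power, P = εσA T⁴.
Radiating area A = 2·3.08 = 6.160 m².
T⁴ = P/(εσA) = 1080/(0.49·5.67×10⁻⁸·6.160) = 6.311×10⁹ K⁴.
T = (6.311×10⁹)^(1/4).

T ≈ 282 K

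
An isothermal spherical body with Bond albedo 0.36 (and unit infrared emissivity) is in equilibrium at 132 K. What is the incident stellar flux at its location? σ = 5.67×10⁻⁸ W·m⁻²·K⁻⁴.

S ≈ 108 W/m²

(1−a)S·πr² = σ·4πr²·T⁴ ⇒ S = 4σT⁴/(1−a).
S = 4·5.67×10⁻⁸·3.036×10⁸/0.640.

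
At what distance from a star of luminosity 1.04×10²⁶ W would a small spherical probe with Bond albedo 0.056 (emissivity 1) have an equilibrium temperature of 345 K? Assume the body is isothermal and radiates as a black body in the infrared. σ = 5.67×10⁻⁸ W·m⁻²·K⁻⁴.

For an isothermal black-emitting sphere, (1−a)S·πr² = σ·4πr²·T⁴ ⇒ S = 4σT⁴/(1−a).
S = 4·5.67×10⁻⁸·(345)⁴/0.944 = 3404 W/m².
Flux falls as S = L/(4πd²), so d = √(L/(4πS)) = √(1.04×10²⁶/(4π·3404)).

d ≈ 4.93×10¹⁰ m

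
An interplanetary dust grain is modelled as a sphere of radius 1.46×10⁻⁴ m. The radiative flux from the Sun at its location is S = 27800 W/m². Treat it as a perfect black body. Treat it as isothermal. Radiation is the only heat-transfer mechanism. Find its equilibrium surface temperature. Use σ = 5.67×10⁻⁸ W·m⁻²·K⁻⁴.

T ≈ 592 K

At equilibrium, absorbed power = emitted power.
Absorbing cross-section = πr² = 6.697×10⁻⁸ m²; emitting surface = 4πr² = 2.679×10⁻⁷ m² (ratio 4).
S·A_cross = εσ·A_surf·T⁴  ⇒  T⁴ = S/(4σ).
T⁴ = 1.00·27800/(4·5.67×10⁻⁸) = 1.226×10¹¹ K⁴.
T = (1.226×10¹¹)^(1/4).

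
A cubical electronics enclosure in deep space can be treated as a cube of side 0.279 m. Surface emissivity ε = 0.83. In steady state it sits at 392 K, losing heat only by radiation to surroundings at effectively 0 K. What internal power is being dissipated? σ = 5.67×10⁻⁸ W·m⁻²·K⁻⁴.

Steady state: P = εσA T⁴.
A = 6L² = 0.4670 m²; T⁴ = (392)⁴ = 2.361×10¹⁰ K⁴.
P = 0.83 × 5.67×10⁻⁸ × 0.4670 × 2.361×10¹⁰.

P ≈ 519 W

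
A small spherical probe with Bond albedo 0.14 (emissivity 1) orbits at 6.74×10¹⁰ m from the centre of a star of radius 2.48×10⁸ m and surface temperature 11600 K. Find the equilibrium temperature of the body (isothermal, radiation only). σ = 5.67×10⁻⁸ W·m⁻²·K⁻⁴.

T ≈ 479 K

The star's surface emits σT_*⁴; at distance d the flux is S = σT_*⁴(R_*/d)².
S = 5.67×10⁻⁸·(11600)⁴·(2.48×10⁸/6.74×10¹⁰)² = 13900 W/m².
For an isothermal sphere T⁴ = (1−a)S/(4σ) = 5.271×10¹⁰ K⁴.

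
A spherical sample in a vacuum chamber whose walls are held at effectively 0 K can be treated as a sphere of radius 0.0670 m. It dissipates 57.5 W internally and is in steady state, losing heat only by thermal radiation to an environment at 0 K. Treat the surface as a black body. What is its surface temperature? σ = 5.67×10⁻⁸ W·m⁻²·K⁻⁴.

Steady state: internal power = radiated power, P = εσA T⁴.
Radiating area A = 4πr² = 0.05641 m².
T⁴ = P/(εσA) = 57.5/(1.0·5.67×10⁻⁸·0.05641) = 1.798×10¹⁰ K⁴.
T = (1.798×10¹⁰)^(1/4).

T ≈ 366 K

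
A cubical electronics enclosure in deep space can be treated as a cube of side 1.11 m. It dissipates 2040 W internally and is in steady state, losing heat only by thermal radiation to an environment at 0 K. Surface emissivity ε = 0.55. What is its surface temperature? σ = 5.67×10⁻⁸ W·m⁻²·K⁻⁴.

T ≈ 307 K

Steady state: internal power = radiated power, P = εσA T⁴.
Radiating area A = 6L² = 7.393 m².
T⁴ = P/(εσA) = 2040/(0.55·5.67×10⁻⁸·7.393) = 8.849×10⁹ K⁴.
T = (8.849×10⁹)^(1/4).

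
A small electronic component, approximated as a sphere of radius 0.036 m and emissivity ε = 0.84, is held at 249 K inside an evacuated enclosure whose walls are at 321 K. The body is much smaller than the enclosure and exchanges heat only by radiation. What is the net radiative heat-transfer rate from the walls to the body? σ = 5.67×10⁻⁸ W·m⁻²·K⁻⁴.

P_net ≈ 5.25 W

For a small grey body in a large enclosure: P_net = εσA(T_body⁴ − T_wall⁴).
A = 4πr² = 0.01629 m²; T_body⁴ − T_wall⁴ = 3.844×10⁹ − 1.062×10¹⁰ = -6.773×10⁹ K⁴.
|P_net| = 0.84·5.67×10⁻⁸·0.01629·6.773×10⁹.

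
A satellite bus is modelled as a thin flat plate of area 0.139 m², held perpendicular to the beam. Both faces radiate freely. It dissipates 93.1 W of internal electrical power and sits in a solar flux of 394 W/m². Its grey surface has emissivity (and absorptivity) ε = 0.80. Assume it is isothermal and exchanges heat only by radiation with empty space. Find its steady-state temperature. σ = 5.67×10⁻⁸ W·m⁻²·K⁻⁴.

At steady state, absorbed solar power + internal power = radiated power.
Absorbed: α·S·A_cross = 0.80·394·0.1390 = 43.81 W (cross-section A).
Total input = 43.81 + 93.1 = 136.9 W.
Radiated: εσ·A_surf·T⁴ with A_surf = 2A = 0.2780 m².
T⁴ = 136.9/(0.80·5.67×10⁻⁸·0.2780) = 1.086×10¹⁰ K⁴.

T ≈ 323 K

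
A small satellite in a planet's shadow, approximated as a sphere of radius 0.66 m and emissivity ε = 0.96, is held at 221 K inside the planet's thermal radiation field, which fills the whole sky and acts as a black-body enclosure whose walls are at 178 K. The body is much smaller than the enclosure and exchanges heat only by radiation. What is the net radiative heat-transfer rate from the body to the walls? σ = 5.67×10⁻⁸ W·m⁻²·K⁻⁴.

P_net ≈ 412 W

For a small grey body in a large enclosure: P_net = εσA(T_body⁴ − T_wall⁴).
A = 4πr² = 5.474 m²; T_body⁴ − T_wall⁴ = 2.385×10⁹ − 1.004×10⁹ = 1.382×10⁹ K⁴.
|P_net| = 0.96·5.67×10⁻⁸·5.474·1.382×10⁹.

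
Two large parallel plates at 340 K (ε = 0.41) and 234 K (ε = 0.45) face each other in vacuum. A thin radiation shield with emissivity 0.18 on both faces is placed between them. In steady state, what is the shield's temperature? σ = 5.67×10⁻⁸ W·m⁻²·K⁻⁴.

T_s ≈ 300 K

In steady state the net flux on the hot side equals that on the cold side.
σ(T₁⁴−T_s⁴)/D₁ = σ(T_s⁴−T₂⁴)/D₂, with D₁ = 1/ε₁+1/ε_s−1 = 6.995, D₂ = 1/ε_s+1/ε₂−1 = 6.778.
Solve for T_s⁴: T_s⁴ = (D₂·T₁⁴ + D₁·T₂⁴)/(D₁+D₂) = 8.099×10⁹ K⁴.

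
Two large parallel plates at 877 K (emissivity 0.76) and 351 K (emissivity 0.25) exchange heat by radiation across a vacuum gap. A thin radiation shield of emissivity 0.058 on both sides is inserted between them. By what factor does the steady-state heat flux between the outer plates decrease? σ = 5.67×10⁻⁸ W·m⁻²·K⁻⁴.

Without shield: q₀ = σΔ(T⁴)/(1/ε₁+1/ε₂−1) with denominator 4.316.
With shield the two gaps are in series; the resistances add: (1/ε₁+1/ε_s−1)+(1/ε_s+1/ε₂−1) = 17.56+20.24 = 37.80.
Heat-flux ratio q₀/q = 37.80/4.316.

factor ≈ 8.76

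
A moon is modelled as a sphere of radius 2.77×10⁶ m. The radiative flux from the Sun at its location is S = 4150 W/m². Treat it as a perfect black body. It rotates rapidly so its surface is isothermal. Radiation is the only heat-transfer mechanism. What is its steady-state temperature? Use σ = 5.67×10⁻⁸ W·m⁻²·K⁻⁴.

At equilibrium, absorbed power = emitted power.
Absorbing cross-section = πr² = 2.411×10¹³ m²; emitting surface = 4πr² = 9.642×10¹³ m² (ratio 4).
S·A_cross = εσ·A_surf·T⁴  ⇒  T⁴ = S/(4σ).
T⁴ = 1.00·4150/(4·5.67×10⁻⁸) = 1.830×10¹⁰ K⁴.
T = (1.830×10¹⁰)^(1/4).

T ≈ 368 K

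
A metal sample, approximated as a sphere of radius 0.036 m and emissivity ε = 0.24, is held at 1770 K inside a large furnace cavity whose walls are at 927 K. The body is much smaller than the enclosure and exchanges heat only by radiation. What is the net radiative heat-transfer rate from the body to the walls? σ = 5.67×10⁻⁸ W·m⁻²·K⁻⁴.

For a small grey body in a large enclosure: P_net = εσA(T_body⁴ − T_wall⁴).
A = 4πr² = 0.01629 m²; T_body⁴ − T_wall⁴ = 9.815×10¹² − 7.384×10¹¹ = 9.077×10¹² K⁴.
|P_net| = 0.24·5.67×10⁻⁸·0.01629·9.077×10¹².

P_net ≈ 2010 W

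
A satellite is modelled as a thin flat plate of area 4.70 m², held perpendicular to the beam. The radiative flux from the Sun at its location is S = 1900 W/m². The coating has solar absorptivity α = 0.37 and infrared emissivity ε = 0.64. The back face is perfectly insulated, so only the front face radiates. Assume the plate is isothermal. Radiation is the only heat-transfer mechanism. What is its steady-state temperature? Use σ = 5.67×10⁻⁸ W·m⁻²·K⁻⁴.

At equilibrium, absorbed power = emitted power.
Absorbing cross-section = A = 4.700 m²; emitting surface = A = 4.700 m² (ratio 1).
αS·A_cross = εσ·A_surf·T⁴  ⇒  T⁴ = αS/(ε·1σ).
T⁴ = 0.370·1900/(0.64·1·5.67×10⁻⁸) = 1.937×10¹⁰ K⁴.
T = (1.937×10¹⁰)^(1/4).

T ≈ 373 K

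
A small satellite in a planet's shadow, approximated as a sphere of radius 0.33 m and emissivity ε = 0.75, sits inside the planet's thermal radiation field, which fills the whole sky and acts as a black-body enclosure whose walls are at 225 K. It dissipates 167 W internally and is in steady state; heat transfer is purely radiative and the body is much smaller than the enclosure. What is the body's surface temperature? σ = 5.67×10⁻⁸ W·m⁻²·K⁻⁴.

T ≈ 271 K

For a small grey body in a large enclosure, net radiated power = εσA(T⁴ − T_w⁴).
Steady state: P = εσA(T⁴ − T_w⁴) with A = 4πr² = 1.368 m².
T⁴ = P/(εσA) + T_w⁴ = 167/(0.75·5.67×10⁻⁸·1.368) + (225)⁴
    = 2.870×10⁹ + 2.563×10⁹ = 5.433×10⁹ K⁴.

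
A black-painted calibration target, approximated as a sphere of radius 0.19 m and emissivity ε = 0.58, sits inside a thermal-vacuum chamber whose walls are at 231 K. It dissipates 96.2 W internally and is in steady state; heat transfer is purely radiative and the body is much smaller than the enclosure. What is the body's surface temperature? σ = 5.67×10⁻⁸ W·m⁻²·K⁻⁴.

T ≈ 311 K

For a small grey body in a large enclosure, net radiated power = εσA(T⁴ − T_w⁴).
Steady state: P = εσA(T⁴ − T_w⁴) with A = 4πr² = 0.4536 m².
T⁴ = P/(εσA) + T_w⁴ = 96.2/(0.58·5.67×10⁻⁸·0.4536) + (231)⁴
    = 6.448×10⁹ + 2.847×10⁹ = 9.296×10⁹ K⁴.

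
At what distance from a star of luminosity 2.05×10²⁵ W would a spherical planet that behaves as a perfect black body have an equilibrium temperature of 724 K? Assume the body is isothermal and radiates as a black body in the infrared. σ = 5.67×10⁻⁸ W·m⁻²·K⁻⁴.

d ≈ 5.12×10⁹ m

For an isothermal black-emitting sphere, (1−a)S·πr² = σ·4πr²·T⁴ ⇒ S = 4σT⁴/(1−a).
S = 4·5.67×10⁻⁸·(724)⁴/1.00 = 62320 W/m².
Flux falls as S = L/(4πd²), so d = √(L/(4πS)) = √(2.05×10²⁵/(4π·62320)).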